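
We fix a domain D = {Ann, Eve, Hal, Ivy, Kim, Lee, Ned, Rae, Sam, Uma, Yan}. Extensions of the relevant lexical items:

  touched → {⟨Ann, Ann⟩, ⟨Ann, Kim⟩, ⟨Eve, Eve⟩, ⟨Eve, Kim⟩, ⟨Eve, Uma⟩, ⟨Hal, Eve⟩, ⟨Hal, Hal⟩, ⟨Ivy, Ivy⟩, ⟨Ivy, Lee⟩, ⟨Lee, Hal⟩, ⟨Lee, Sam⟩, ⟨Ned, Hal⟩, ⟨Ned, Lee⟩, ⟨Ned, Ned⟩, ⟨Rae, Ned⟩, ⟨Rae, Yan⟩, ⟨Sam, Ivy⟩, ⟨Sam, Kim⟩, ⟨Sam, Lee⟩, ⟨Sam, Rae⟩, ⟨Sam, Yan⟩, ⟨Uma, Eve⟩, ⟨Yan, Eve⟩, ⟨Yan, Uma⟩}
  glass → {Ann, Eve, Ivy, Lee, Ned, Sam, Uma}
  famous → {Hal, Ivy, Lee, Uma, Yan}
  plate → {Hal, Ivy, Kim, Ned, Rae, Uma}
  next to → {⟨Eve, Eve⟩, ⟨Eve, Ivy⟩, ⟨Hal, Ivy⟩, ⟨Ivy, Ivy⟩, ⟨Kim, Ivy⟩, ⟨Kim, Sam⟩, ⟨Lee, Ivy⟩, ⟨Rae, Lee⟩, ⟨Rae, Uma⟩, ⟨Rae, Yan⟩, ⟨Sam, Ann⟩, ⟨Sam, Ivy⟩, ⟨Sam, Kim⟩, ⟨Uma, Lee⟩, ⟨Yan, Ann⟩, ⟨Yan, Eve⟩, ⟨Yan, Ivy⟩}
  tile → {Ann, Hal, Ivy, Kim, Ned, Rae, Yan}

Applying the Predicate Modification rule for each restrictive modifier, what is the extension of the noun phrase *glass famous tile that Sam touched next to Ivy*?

⟦that Sam touched⟧ = {x : ⟨Sam, x⟩ ∈ ⟦touched⟧} = {Ivy, Kim, Lee, Rae, Yan}
⟦next to Ivy⟧ = {x : ⟨x, Ivy⟩ ∈ ⟦next to⟧} = {Eve, Hal, Ivy, Kim, Lee, Sam, Yan}
⟦tile⟧ = {Ann, Hal, Ivy, Kim, Ned, Rae, Yan}
… ∩ ⟦that Sam touched⟧ = {Ann, Hal, Ivy, Kim, Ned, Rae, Yan} ∩ {Ivy, Kim, Lee, Rae, Yan} = {Ivy, Kim, Rae, Yan}
… ∩ ⟦next to Ivy⟧ = {Ivy, Kim, Rae, Yan} ∩ {Eve, Hal, Ivy, Kim, Lee, Sam, Yan} = {Ivy, Kim, Yan}
… ∩ ⟦glass⟧ = {Ivy, Kim, Yan} ∩ {Ann, Eve, Ivy, Lee, Ned, Sam, Uma} = {Ivy}
… ∩ ⟦famous⟧ = {Ivy} ∩ {Hal, Ivy, Lee, Uma, Yan} = {Ivy}
So ⟦glass famous tile that Sam touched next to Ivy⟧ = {Ivy}.

{Ivy}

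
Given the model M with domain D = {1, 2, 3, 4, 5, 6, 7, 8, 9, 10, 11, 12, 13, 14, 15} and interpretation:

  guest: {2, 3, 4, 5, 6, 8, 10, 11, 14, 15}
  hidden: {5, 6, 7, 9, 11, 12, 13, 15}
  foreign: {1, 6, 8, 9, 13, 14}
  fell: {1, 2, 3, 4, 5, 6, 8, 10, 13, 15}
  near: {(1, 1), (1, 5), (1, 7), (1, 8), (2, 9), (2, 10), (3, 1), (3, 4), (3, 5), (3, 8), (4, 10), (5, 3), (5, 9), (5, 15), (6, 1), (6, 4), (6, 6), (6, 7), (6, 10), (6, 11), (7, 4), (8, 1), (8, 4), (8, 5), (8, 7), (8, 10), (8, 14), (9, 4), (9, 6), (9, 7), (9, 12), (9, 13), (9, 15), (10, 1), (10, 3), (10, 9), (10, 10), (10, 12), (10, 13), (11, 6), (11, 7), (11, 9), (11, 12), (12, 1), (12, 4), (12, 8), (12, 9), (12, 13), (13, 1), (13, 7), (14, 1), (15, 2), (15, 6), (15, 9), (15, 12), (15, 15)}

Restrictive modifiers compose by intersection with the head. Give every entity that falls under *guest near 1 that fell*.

⟦near 1⟧ = {x : ⟨x, 1⟩ ∈ ⟦near⟧} = {1, 3, 6, 8, 10, 12, 13, 14}
⟦that fell⟧ = ⟦fell⟧ = {1, 2, 3, 4, 5, 6, 8, 10, 13, 15}
⟦guest⟧ = {2, 3, 4, 5, 6, 8, 10, 11, 14, 15}
… ∩ ⟦near 1⟧ = {2, 3, 4, 5, 6, 8, 10, 11, 14, 15} ∩ {1, 3, 6, 8, 10, 12, 13, 14} = {3, 6, 8, 10, 14}
… ∩ ⟦that fell⟧ = {3, 6, 8, 10, 14} ∩ {1, 2, 3, 4, 5, 6, 8, 10, 13, 15} = {3, 6, 8, 10}
So ⟦guest near 1 that fell⟧ = {3, 6, 8, 10}.

{3, 6, 8, 10}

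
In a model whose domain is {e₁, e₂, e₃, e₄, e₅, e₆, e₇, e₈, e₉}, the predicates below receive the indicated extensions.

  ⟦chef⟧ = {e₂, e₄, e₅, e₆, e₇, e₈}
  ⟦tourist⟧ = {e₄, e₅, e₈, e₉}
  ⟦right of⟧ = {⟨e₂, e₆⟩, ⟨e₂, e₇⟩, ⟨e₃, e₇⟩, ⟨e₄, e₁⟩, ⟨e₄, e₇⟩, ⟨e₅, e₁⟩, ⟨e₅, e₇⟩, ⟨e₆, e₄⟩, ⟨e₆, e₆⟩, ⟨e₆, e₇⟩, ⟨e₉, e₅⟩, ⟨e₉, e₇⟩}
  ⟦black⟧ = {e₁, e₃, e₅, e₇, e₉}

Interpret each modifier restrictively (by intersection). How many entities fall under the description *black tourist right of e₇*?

⟦right of e₇⟧ = {x : ⟨x, e₇⟩ ∈ ⟦right of⟧} = {e₂, e₃, e₄, e₅, e₆, e₉}
⟦tourist⟧ = {e₄, e₅, e₈, e₉}
… ∩ ⟦right of e₇⟧ = {e₄, e₅, e₈, e₉} ∩ {e₂, e₃, e₄, e₅, e₆, e₉} = {e₄, e₅, e₉}
… ∩ ⟦black⟧ = {e₄, e₅, e₉} ∩ {e₁, e₃, e₅, e₇, e₉} = {e₅, e₉}
⟦black tourist right of e₇⟧ = {e₅, e₉}, so the cardinality is 2.

2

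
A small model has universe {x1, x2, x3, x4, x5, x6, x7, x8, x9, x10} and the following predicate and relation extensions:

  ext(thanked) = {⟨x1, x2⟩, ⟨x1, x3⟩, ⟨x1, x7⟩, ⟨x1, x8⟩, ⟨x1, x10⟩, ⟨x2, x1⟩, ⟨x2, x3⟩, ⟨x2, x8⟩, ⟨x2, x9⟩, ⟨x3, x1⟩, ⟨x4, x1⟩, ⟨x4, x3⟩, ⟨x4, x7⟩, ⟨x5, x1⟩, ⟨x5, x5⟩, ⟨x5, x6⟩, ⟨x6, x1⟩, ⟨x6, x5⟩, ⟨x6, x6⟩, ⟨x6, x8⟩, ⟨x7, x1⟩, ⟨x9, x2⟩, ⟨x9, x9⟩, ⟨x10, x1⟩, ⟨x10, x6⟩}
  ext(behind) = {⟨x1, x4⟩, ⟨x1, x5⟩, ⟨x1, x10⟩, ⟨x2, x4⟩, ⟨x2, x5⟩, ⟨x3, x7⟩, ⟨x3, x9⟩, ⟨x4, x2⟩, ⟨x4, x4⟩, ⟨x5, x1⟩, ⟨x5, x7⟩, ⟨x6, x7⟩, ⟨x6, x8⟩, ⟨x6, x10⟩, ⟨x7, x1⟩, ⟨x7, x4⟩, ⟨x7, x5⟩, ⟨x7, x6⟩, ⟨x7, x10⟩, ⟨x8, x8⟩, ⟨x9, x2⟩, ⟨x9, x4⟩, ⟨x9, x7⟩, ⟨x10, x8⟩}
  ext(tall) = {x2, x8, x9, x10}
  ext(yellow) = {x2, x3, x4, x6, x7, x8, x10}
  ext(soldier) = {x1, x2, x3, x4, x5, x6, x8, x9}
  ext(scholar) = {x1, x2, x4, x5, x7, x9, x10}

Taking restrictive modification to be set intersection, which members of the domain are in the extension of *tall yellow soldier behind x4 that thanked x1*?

⟦behind x4⟧ = {x : ⟨x, x4⟩ ∈ ⟦behind⟧} = {x1, x2, x4, x7, x9}
⟦that thanked x1⟧ = {x : ⟨x, x1⟩ ∈ ⟦thanked⟧} = {x2, x3, x4, x5, x6, x7, x10}
⟦soldier⟧ = {x1, x2, x3, x4, x5, x6, x8, x9}
… ∩ ⟦behind x4⟧ = {x1, x2, x3, x4, x5, x6, x8, x9} ∩ {x1, x2, x4, x7, x9} = {x1, x2, x4, x9}
… ∩ ⟦that thanked x1⟧ = {x1, x2, x4, x9} ∩ {x2, x3, x4, x5, x6, x7, x10} = {x2, x4}
… ∩ ⟦tall⟧ = {x2, x4} ∩ {x2, x8, x9, x10} = {x2}
… ∩ ⟦yellow⟧ = {x2} ∩ {x2, x3, x4, x6, x7, x8, x10} = {x2}
So ⟦tall yellow soldier behind x4 that thanked x1⟧ = {x2}.

{x2}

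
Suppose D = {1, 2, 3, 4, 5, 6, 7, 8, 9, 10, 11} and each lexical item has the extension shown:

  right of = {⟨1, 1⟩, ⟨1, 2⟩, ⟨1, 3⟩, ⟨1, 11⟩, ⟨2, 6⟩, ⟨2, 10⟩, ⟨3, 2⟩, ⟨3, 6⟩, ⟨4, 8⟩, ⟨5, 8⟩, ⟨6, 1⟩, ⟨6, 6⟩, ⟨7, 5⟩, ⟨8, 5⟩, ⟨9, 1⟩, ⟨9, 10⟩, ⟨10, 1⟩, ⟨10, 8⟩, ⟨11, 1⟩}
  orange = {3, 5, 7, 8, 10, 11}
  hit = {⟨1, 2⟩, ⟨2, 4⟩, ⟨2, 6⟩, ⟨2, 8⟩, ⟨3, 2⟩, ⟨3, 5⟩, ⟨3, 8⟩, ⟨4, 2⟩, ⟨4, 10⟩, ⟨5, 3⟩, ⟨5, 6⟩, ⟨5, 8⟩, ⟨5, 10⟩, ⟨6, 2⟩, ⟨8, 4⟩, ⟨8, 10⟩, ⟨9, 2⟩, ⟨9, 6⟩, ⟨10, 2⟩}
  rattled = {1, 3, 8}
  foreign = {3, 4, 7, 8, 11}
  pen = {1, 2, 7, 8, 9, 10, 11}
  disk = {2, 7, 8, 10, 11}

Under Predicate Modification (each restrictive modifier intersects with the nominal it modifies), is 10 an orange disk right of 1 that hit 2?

⟦right of 1⟧ = {x : ⟨x, 1⟩ ∈ ⟦right of⟧} = {1, 6, 9, 10, 11}
⟦that hit 2⟧ = {x : ⟨x, 2⟩ ∈ ⟦hit⟧} = {1, 3, 4, 6, 9, 10}
⟦disk⟧ = {2, 7, 8, 10, 11}
… ∩ ⟦right of 1⟧ = {2, 7, 8, 10, 11} ∩ {1, 6, 9, 10, 11} = {10, 11}
… ∩ ⟦that hit 2⟧ = {10, 11} ∩ {1, 3, 4, 6, 9, 10} = {10}
… ∩ ⟦orange⟧ = {10} ∩ {3, 5, 7, 8, 10, 11} = {10}
⟦orange disk right of 1 that hit 2⟧ = {10}; 10 ∈ this set.

yes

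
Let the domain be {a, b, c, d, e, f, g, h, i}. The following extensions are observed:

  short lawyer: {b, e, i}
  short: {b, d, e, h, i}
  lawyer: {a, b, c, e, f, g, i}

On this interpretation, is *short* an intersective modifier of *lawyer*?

yes

⟦short⟧ ∩ ⟦lawyer⟧ = {b, d, e, h, i} ∩ {a, b, c, e, f, g, i} = {b, e, i}
Observed ⟦short lawyer⟧ = {b, e, i}.
These coincide, so the modifier is intersective here.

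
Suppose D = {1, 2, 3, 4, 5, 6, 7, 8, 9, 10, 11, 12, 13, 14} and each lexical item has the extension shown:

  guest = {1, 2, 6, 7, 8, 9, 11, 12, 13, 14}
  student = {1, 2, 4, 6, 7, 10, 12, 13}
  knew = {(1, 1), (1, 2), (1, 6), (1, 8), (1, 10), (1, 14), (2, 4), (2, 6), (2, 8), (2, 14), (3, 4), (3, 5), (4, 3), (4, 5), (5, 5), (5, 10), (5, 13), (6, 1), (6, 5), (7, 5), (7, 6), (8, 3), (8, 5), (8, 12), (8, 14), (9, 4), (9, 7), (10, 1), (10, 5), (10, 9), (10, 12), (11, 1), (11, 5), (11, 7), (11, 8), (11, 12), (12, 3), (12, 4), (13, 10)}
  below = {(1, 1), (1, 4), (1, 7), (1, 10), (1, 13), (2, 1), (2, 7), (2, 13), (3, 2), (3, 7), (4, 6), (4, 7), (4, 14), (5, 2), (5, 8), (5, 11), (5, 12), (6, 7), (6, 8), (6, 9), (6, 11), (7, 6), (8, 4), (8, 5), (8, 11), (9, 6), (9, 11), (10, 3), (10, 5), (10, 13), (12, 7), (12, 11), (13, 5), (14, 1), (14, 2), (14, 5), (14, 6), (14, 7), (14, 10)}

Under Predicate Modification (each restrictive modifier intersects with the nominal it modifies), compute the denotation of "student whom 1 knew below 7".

{1, 2, 6}

⟦whom 1 knew⟧ = {x : ⟨1, x⟩ ∈ ⟦knew⟧} = {1, 2, 6, 8, 10, 14}
⟦below 7⟧ = {x : ⟨x, 7⟩ ∈ ⟦below⟧} = {1, 2, 3, 4, 6, 12, 14}
⟦student⟧ = {1, 2, 4, 6, 7, 10, 12, 13}
… ∩ ⟦whom 1 knew⟧ = {1, 2, 4, 6, 7, 10, 12, 13} ∩ {1, 2, 6, 8, 10, 14} = {1, 2, 6, 10}
… ∩ ⟦below 7⟧ = {1, 2, 6, 10} ∩ {1, 2, 3, 4, 6, 12, 14} = {1, 2, 6}
So ⟦student whom 1 knew below 7⟧ = {1, 2, 6}.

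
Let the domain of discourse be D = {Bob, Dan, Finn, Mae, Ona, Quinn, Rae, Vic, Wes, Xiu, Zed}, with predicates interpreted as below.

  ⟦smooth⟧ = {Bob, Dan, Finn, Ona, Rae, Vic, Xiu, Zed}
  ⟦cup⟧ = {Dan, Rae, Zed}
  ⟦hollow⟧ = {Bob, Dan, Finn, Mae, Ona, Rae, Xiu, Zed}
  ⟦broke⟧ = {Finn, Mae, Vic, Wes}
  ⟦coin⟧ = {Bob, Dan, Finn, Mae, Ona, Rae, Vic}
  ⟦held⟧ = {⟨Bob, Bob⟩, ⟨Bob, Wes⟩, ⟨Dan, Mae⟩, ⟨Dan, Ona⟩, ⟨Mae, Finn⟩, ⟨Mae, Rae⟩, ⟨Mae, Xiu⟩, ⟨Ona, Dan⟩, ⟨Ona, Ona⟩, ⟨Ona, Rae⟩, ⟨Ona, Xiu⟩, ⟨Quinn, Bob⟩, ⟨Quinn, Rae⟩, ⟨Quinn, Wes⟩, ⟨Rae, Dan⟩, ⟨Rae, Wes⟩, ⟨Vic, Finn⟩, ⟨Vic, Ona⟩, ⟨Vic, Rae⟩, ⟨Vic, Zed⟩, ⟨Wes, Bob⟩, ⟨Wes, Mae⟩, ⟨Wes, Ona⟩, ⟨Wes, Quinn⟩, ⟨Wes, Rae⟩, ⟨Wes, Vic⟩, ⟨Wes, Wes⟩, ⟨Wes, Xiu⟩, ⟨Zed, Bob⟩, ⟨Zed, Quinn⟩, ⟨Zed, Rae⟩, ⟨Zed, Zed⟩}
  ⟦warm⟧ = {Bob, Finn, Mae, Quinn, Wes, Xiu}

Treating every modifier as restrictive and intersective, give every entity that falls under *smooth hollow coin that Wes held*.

⟦that Wes held⟧ = {x : ⟨Wes, x⟩ ∈ ⟦held⟧} = {Bob, Mae, Ona, Quinn, Rae, Vic, Wes, Xiu}
⟦coin⟧ = {Bob, Dan, Finn, Mae, Ona, Rae, Vic}
… ∩ ⟦that Wes held⟧ = {Bob, Dan, Finn, Mae, Ona, Rae, Vic} ∩ {Bob, Mae, Ona, Quinn, Rae, Vic, Wes, Xiu} = {Bob, Mae, Ona, Rae, Vic}
… ∩ ⟦smooth⟧ = {Bob, Mae, Ona, Rae, Vic} ∩ {Bob, Dan, Finn, Ona, Rae, Vic, Xiu, Zed} = {Bob, Ona, Rae, Vic}
… ∩ ⟦hollow⟧ = {Bob, Ona, Rae, Vic} ∩ {Bob, Dan, Finn, Mae, Ona, Rae, Xiu, Zed} = {Bob, Ona, Rae}
So ⟦smooth hollow coin that Wes held⟧ = {Bob, Ona, Rae}.

{Bob, Ona, Rae}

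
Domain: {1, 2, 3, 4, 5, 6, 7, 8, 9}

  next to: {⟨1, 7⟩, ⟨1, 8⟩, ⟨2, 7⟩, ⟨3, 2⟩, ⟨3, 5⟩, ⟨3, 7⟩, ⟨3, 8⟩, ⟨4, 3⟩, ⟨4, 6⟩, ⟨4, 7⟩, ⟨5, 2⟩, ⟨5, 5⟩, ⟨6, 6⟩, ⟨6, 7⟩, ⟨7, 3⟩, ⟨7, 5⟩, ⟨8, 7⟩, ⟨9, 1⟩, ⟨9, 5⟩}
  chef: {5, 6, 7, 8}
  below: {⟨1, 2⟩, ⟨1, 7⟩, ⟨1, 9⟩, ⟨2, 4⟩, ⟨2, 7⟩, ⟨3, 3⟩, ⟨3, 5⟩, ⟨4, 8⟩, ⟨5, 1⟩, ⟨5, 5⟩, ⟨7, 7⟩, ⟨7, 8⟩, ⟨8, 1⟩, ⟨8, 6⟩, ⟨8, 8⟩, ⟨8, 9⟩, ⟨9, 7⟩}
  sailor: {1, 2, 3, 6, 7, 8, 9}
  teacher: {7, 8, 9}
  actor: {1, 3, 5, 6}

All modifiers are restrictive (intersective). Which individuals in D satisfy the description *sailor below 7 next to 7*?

{1, 2}

⟦below 7⟧ = {x : ⟨x, 7⟩ ∈ ⟦below⟧} = {1, 2, 7, 9}
⟦next to 7⟧ = {x : ⟨x, 7⟩ ∈ ⟦next to⟧} = {1, 2, 3, 4, 6, 8}
⟦sailor⟧ = {1, 2, 3, 6, 7, 8, 9}
… ∩ ⟦below 7⟧ = {1, 2, 3, 6, 7, 8, 9} ∩ {1, 2, 7, 9} = {1, 2, 7, 9}
… ∩ ⟦next to 7⟧ = {1, 2, 7, 9} ∩ {1, 2, 3, 4, 6, 8} = {1, 2}
So ⟦sailor below 7 next to 7⟧ = {1, 2}.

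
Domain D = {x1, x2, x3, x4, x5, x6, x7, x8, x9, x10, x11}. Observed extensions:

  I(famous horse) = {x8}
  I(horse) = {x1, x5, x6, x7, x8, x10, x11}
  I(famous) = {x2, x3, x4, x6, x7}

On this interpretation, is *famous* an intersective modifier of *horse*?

no

⟦famous⟧ ∩ ⟦horse⟧ = {x2, x3, x4, x6, x7} ∩ {x1, x5, x6, x7, x8, x10, x11} = {x6, x7}
Observed ⟦famous horse⟧ = {x8}.
These differ, so the modifier is not intersective in this model.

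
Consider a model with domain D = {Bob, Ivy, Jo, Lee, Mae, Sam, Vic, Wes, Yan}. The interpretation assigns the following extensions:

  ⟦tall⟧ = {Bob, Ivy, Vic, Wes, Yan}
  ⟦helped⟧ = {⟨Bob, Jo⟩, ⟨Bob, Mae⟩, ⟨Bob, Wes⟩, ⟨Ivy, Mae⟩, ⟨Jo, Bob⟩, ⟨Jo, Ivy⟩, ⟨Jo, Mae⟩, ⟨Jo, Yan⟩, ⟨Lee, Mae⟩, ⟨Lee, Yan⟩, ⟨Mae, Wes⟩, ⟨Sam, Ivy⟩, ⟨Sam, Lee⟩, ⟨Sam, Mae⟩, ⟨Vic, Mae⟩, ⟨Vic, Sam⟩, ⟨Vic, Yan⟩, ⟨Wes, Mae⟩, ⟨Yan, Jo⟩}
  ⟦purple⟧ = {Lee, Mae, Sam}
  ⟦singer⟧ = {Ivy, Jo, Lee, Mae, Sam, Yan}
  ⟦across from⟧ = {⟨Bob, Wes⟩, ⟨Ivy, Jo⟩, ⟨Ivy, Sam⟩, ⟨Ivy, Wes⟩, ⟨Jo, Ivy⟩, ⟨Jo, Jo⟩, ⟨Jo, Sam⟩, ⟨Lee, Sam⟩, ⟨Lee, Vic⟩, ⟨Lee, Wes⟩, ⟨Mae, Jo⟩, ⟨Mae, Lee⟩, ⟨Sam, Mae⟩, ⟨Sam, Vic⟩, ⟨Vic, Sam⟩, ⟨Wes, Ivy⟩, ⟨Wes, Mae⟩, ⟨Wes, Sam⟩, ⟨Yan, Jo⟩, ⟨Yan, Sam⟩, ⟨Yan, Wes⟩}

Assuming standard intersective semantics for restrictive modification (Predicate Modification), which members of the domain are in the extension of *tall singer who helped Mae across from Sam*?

{Ivy}

⟦who helped Mae⟧ = {x : ⟨x, Mae⟩ ∈ ⟦helped⟧} = {Bob, Ivy, Jo, Lee, Sam, Vic, Wes}
⟦across from Sam⟧ = {x : ⟨x, Sam⟩ ∈ ⟦across from⟧} = {Ivy, Jo, Lee, Vic, Wes, Yan}
⟦singer⟧ = {Ivy, Jo, Lee, Mae, Sam, Yan}
… ∩ ⟦who helped Mae⟧ = {Ivy, Jo, Lee, Mae, Sam, Yan} ∩ {Bob, Ivy, Jo, Lee, Sam, Vic, Wes} = {Ivy, Jo, Lee, Sam}
… ∩ ⟦across from Sam⟧ = {Ivy, Jo, Lee, Sam} ∩ {Ivy, Jo, Lee, Vic, Wes, Yan} = {Ivy, Jo, Lee}
… ∩ ⟦tall⟧ = {Ivy, Jo, Lee} ∩ {Bob, Ivy, Vic, Wes, Yan} = {Ivy}
So ⟦tall singer who helped Mae across from Sam⟧ = {Ivy}.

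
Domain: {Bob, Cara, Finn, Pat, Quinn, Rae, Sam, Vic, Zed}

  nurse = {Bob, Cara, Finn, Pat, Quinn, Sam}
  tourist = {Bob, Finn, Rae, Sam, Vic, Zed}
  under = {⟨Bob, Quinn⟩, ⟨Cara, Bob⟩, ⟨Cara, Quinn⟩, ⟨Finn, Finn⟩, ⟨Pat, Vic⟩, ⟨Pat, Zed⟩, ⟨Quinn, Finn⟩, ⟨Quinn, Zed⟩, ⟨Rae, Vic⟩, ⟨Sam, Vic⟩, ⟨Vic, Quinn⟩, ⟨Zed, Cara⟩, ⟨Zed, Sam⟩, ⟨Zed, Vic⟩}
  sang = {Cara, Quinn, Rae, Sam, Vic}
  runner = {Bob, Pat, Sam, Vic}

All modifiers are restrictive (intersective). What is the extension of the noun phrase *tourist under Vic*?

⟦under Vic⟧ = {x : ⟨x, Vic⟩ ∈ ⟦under⟧} = {Pat, Rae, Sam, Zed}
⟦tourist⟧ = {Bob, Finn, Rae, Sam, Vic, Zed}
… ∩ ⟦under Vic⟧ = {Bob, Finn, Rae, Sam, Vic, Zed} ∩ {Pat, Rae, Sam, Zed} = {Rae, Sam, Zed}
So ⟦tourist under Vic⟧ = {Rae, Sam, Zed}.

{Rae, Sam, Zed}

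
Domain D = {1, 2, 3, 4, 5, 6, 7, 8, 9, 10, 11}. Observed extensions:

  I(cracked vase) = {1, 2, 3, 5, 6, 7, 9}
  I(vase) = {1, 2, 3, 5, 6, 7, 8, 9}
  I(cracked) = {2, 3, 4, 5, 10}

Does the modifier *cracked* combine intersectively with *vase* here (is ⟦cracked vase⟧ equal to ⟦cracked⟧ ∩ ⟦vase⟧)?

no

⟦cracked⟧ ∩ ⟦vase⟧ = {2, 3, 4, 5, 10} ∩ {1, 2, 3, 5, 6, 7, 8, 9} = {2, 3, 5}
Observed ⟦cracked vase⟧ = {1, 2, 3, 5, 6, 7, 9}.
These differ, so the modifier is not intersective in this model.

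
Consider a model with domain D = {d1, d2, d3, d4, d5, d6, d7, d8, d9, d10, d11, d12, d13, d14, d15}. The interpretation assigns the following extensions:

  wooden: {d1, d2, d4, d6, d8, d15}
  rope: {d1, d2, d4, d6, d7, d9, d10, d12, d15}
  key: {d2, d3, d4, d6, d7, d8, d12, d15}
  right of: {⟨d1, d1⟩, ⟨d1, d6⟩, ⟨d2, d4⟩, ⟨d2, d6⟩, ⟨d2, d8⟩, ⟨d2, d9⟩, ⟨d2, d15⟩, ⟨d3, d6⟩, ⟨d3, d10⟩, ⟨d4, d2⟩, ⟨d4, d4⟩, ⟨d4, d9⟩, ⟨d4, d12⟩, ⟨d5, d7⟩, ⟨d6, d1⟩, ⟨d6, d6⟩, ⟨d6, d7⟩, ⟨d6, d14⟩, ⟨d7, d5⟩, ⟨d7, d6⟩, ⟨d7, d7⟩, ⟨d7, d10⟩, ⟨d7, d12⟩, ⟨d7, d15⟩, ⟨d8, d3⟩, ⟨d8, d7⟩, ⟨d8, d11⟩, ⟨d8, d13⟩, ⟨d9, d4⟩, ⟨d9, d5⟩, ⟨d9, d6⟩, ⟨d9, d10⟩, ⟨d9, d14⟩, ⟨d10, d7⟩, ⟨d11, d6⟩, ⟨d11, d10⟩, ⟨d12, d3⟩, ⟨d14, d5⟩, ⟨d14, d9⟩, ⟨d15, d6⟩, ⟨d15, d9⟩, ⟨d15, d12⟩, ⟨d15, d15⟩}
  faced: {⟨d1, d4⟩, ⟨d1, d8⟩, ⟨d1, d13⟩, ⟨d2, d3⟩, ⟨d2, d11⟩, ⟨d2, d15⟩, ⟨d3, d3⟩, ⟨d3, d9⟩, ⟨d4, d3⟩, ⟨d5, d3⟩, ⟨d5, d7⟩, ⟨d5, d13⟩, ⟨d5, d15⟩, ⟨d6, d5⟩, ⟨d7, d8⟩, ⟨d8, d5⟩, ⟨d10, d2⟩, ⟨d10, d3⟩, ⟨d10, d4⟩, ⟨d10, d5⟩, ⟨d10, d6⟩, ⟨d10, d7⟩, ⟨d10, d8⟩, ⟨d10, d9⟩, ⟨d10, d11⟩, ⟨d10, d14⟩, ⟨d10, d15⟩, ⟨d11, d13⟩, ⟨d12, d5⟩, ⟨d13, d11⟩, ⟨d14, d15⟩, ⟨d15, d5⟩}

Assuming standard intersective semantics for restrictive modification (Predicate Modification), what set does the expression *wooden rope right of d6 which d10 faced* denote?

⟦right of d6⟧ = {x : ⟨x, d6⟩ ∈ ⟦right of⟧} = {d1, d2, d3, d6, d7, d9, d11, d15}
⟦which d10 faced⟧ = {x : ⟨d10, x⟩ ∈ ⟦faced⟧} = {d2, d3, d4, d5, d6, d7, d8, d9, d11, d14, d15}
⟦rope⟧ = {d1, d2, d4, d6, d7, d9, d10, d12, d15}
… ∩ ⟦right of d6⟧ = {d1, d2, d4, d6, d7, d9, d10, d12, d15} ∩ {d1, d2, d3, d6, d7, d9, d11, d15} = {d1, d2, d6, d7, d9, d15}
… ∩ ⟦which d10 faced⟧ = {d1, d2, d6, d7, d9, d15} ∩ {d2, d3, d4, d5, d6, d7, d8, d9, d11, d14, d15} = {d2, d6, d7, d9, d15}
… ∩ ⟦wooden⟧ = {d2, d6, d7, d9, d15} ∩ {d1, d2, d4, d6, d8, d15} = {d2, d6, d15}
So ⟦wooden rope right of d6 which d10 faced⟧ = {d2, d6, d15}.

{d2, d6, d15}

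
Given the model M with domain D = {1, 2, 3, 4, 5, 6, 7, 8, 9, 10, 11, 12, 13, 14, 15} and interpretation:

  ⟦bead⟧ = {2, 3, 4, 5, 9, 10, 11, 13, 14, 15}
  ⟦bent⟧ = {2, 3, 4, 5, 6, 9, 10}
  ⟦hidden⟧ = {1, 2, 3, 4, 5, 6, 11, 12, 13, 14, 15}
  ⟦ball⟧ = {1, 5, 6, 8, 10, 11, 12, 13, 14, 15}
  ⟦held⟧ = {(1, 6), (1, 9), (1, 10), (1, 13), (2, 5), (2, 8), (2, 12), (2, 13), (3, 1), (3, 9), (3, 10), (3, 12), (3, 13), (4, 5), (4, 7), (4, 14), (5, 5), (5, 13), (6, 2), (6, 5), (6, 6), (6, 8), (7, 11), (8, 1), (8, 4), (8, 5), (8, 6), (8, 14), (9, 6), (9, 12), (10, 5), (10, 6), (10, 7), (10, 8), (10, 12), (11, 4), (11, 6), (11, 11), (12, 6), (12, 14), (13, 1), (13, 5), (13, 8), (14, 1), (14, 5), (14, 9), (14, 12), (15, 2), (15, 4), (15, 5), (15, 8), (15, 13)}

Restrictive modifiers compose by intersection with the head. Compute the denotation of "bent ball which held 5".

{5, 6, 10}

⟦which held 5⟧ = {x : ⟨x, 5⟩ ∈ ⟦held⟧} = {2, 4, 5, 6, 8, 10, 13, 14, 15}
⟦ball⟧ = {1, 5, 6, 8, 10, 11, 12, 13, 14, 15}
… ∩ ⟦which held 5⟧ = {1, 5, 6, 8, 10, 11, 12, 13, 14, 15} ∩ {2, 4, 5, 6, 8, 10, 13, 14, 15} = {5, 6, 8, 10, 13, 14, 15}
… ∩ ⟦bent⟧ = {5, 6, 8, 10, 13, 14, 15} ∩ {2, 3, 4, 5, 6, 9, 10} = {5, 6, 10}
So ⟦bent ball which held 5⟧ = {5, 6, 10}.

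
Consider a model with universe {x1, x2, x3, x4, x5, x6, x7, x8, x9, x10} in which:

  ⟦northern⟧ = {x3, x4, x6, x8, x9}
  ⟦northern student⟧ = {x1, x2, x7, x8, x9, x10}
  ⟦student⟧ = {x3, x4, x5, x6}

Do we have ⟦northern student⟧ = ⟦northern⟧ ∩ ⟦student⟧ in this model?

no

⟦northern⟧ ∩ ⟦student⟧ = {x3, x4, x6, x8, x9} ∩ {x3, x4, x5, x6} = {x3, x4, x6}
Observed ⟦northern student⟧ = {x1, x2, x7, x8, x9, x10}.
These differ, so the modifier is not intersective in this model.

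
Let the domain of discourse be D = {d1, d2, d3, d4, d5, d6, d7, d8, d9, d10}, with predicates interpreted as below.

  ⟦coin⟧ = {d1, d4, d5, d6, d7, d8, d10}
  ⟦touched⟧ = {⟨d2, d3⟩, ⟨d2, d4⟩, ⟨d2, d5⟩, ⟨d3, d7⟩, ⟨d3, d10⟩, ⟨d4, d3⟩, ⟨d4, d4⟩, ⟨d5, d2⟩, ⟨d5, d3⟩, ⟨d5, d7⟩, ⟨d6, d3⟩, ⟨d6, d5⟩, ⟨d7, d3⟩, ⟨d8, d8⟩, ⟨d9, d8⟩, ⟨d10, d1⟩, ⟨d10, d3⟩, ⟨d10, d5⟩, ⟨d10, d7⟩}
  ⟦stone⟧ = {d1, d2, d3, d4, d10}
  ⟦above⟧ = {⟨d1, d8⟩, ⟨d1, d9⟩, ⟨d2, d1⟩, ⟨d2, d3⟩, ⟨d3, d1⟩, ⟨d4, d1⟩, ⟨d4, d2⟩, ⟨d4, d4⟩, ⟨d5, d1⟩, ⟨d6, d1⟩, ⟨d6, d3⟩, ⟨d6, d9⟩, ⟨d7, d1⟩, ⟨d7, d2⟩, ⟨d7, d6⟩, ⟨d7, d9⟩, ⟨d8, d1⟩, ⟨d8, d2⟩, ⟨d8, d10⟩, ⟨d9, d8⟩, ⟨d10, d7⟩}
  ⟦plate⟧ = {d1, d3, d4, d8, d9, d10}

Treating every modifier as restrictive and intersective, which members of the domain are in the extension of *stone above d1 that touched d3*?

{d2, d4}

⟦above d1⟧ = {x : ⟨x, d1⟩ ∈ ⟦above⟧} = {d2, d3, d4, d5, d6, d7, d8}
⟦that touched d3⟧ = {x : ⟨x, d3⟩ ∈ ⟦touched⟧} = {d2, d4, d5, d6, d7, d10}
⟦stone⟧ = {d1, d2, d3, d4, d10}
… ∩ ⟦above d1⟧ = {d1, d2, d3, d4, d10} ∩ {d2, d3, d4, d5, d6, d7, d8} = {d2, d3, d4}
… ∩ ⟦that touched d3⟧ = {d2, d3, d4} ∩ {d2, d4, d5, d6, d7, d10} = {d2, d4}
So ⟦stone above d1 that touched d3⟧ = {d2, d4}.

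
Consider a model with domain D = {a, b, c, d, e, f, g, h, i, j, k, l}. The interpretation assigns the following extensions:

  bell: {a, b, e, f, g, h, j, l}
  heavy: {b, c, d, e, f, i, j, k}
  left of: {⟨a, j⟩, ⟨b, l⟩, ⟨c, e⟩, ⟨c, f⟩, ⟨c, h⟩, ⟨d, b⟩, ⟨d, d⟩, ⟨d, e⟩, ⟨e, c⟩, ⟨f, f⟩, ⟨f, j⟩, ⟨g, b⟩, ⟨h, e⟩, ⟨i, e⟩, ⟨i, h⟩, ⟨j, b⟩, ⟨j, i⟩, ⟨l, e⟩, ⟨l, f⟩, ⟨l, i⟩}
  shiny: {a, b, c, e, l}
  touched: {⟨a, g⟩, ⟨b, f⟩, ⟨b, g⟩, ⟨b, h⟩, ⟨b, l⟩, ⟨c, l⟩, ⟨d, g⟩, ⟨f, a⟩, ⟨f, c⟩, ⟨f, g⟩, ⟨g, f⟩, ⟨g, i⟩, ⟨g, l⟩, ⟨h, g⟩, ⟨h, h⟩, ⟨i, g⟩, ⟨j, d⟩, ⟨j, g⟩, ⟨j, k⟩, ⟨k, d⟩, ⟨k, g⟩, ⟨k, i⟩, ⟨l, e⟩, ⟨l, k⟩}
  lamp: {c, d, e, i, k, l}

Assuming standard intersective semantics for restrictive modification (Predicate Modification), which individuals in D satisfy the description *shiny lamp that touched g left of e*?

⟦that touched g⟧ = {x : ⟨x, g⟩ ∈ ⟦touched⟧} = {a, b, d, f, h, i, j, k}
⟦left of e⟧ = {x : ⟨x, e⟩ ∈ ⟦left of⟧} = {c, d, h, i, l}
⟦lamp⟧ = {c, d, e, i, k, l}
… ∩ ⟦that touched g⟧ = {c, d, e, i, k, l} ∩ {a, b, d, f, h, i, j, k} = {d, i, k}
… ∩ ⟦left of e⟧ = {d, i, k} ∩ {c, d, h, i, l} = {d, i}
… ∩ ⟦shiny⟧ = {d, i} ∩ {a, b, c, e, l} = ∅
So ⟦shiny lamp that touched g left of e⟧ = { }.

{ }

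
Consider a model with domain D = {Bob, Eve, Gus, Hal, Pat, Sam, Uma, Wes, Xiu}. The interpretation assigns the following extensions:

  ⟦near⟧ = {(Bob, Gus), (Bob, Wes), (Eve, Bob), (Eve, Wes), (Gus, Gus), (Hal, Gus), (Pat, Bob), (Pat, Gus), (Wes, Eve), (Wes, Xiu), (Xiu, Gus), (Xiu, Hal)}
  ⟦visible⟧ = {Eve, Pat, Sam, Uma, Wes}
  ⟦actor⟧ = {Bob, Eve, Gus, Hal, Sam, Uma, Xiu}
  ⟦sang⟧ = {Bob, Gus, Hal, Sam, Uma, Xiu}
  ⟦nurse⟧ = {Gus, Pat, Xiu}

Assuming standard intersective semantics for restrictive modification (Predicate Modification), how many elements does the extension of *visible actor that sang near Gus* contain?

0

⟦that sang⟧ = ⟦sang⟧ = {Bob, Gus, Hal, Sam, Uma, Xiu}
⟦near Gus⟧ = {x : ⟨x, Gus⟩ ∈ ⟦near⟧} = {Bob, Gus, Hal, Pat, Xiu}
⟦actor⟧ = {Bob, Eve, Gus, Hal, Sam, Uma, Xiu}
… ∩ ⟦that sang⟧ = {Bob, Eve, Gus, Hal, Sam, Uma, Xiu} ∩ {Bob, Gus, Hal, Sam, Uma, Xiu} = {Bob, Gus, Hal, Sam, Uma, Xiu}
… ∩ ⟦near Gus⟧ = {Bob, Gus, Hal, Sam, Uma, Xiu} ∩ {Bob, Gus, Hal, Pat, Xiu} = {Bob, Gus, Hal, Xiu}
… ∩ ⟦visible⟧ = {Bob, Gus, Hal, Xiu} ∩ {Eve, Pat, Sam, Uma, Wes} = ∅
⟦visible actor that sang near Gus⟧ = ∅, so the cardinality is 0.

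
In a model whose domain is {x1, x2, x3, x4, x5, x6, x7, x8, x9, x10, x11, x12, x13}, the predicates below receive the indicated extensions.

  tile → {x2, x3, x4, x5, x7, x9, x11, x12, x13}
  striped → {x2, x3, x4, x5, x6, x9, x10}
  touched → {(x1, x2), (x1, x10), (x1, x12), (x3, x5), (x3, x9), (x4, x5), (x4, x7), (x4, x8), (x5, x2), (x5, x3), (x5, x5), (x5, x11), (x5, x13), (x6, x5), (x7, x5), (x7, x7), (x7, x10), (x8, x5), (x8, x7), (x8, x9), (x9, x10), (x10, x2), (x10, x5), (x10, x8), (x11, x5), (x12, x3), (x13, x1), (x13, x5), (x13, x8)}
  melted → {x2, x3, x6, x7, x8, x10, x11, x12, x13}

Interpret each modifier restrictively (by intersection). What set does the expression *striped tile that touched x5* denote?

{x3, x4, x5}

⟦that touched x5⟧ = {x : ⟨x, x5⟩ ∈ ⟦touched⟧} = {x3, x4, x5, x6, x7, x8, x10, x11, x13}
⟦tile⟧ = {x2, x3, x4, x5, x7, x9, x11, x12, x13}
… ∩ ⟦that touched x5⟧ = {x2, x3, x4, x5, x7, x9, x11, x12, x13} ∩ {x3, x4, x5, x6, x7, x8, x10, x11, x13} = {x3, x4, x5, x7, x11, x13}
… ∩ ⟦striped⟧ = {x3, x4, x5, x7, x11, x13} ∩ {x2, x3, x4, x5, x6, x9, x10} = {x3, x4, x5}
So ⟦striped tile that touched x5⟧ = {x3, x4, x5}.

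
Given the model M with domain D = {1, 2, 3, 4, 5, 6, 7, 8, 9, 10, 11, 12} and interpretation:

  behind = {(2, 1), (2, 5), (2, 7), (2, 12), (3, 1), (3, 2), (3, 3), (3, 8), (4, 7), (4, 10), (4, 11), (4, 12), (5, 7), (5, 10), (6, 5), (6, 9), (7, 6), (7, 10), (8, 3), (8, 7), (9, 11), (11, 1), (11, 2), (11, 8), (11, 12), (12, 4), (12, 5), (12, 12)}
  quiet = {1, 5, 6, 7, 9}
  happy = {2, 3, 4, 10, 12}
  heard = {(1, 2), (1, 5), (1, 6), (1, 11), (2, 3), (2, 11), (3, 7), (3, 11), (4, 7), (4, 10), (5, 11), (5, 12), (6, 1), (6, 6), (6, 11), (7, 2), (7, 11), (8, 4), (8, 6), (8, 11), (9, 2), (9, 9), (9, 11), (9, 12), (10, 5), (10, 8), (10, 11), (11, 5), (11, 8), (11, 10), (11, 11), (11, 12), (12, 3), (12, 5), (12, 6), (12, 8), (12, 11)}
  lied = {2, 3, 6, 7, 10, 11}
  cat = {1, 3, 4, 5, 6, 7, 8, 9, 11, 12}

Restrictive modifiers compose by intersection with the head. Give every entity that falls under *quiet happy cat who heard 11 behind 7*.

⟦who heard 11⟧ = {x : ⟨x, 11⟩ ∈ ⟦heard⟧} = {1, 2, 3, 5, 6, 7, 8, 9, 10, 11, 12}
⟦behind 7⟧ = {x : ⟨x, 7⟩ ∈ ⟦behind⟧} = {2, 4, 5, 8}
⟦cat⟧ = {1, 3, 4, 5, 6, 7, 8, 9, 11, 12}
… ∩ ⟦who heard 11⟧ = {1, 3, 4, 5, 6, 7, 8, 9, 11, 12} ∩ {1, 2, 3, 5, 6, 7, 8, 9, 10, 11, 12} = {1, 3, 5, 6, 7, 8, 9, 11, 12}
… ∩ ⟦behind 7⟧ = {1, 3, 5, 6, 7, 8, 9, 11, 12} ∩ {2, 4, 5, 8} = {5, 8}
… ∩ ⟦quiet⟧ = {5, 8} ∩ {1, 5, 6, 7, 9} = {5}
… ∩ ⟦happy⟧ = {5} ∩ {2, 3, 4, 10, 12} = ∅
So ⟦quiet happy cat who heard 11 behind 7⟧ = { }.

{ }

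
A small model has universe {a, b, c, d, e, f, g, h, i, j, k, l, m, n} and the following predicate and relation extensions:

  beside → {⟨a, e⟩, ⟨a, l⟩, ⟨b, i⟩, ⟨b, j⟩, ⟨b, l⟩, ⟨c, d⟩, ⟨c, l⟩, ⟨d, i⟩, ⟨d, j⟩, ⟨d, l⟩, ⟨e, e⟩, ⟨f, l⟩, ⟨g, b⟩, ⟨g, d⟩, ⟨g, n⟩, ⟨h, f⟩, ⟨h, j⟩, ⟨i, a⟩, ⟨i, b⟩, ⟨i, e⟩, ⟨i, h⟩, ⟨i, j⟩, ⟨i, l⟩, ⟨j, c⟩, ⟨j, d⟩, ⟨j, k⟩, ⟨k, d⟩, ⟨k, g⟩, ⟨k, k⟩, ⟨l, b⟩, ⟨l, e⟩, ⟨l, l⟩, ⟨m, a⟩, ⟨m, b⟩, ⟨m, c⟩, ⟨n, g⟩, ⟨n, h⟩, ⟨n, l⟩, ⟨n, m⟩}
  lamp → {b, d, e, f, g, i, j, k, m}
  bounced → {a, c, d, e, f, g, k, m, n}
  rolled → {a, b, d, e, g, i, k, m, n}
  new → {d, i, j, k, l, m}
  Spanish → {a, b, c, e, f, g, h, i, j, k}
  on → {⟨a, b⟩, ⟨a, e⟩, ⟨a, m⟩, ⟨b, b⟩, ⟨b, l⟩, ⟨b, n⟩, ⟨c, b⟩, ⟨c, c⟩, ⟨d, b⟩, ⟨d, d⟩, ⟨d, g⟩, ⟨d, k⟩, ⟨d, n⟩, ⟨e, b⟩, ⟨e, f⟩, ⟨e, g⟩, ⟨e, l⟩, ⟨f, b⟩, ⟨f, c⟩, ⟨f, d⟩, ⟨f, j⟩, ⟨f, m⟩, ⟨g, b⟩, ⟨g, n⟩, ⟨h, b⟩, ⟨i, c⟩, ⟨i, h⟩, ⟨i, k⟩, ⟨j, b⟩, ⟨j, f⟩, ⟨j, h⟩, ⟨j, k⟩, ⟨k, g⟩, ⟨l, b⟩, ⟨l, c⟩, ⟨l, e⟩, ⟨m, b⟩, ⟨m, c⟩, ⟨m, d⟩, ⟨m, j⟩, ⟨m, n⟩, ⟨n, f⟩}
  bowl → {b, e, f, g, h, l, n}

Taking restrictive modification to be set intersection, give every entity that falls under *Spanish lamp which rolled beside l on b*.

⟦which rolled⟧ = ⟦rolled⟧ = {a, b, d, e, g, i, k, m, n}
⟦beside l⟧ = {x : ⟨x, l⟩ ∈ ⟦beside⟧} = {a, b, c, d, f, i, l, n}
⟦on b⟧ = {x : ⟨x, b⟩ ∈ ⟦on⟧} = {a, b, c, d, e, f, g, h, j, l, m}
⟦lamp⟧ = {b, d, e, f, g, i, j, k, m}
… ∩ ⟦which rolled⟧ = {b, d, e, f, g, i, j, k, m} ∩ {a, b, d, e, g, i, k, m, n} = {b, d, e, g, i, k, m}
… ∩ ⟦beside l⟧ = {b, d, e, g, i, k, m} ∩ {a, b, c, d, f, i, l, n} = {b, d, i}
… ∩ ⟦on b⟧ = {b, d, i} ∩ {a, b, c, d, e, f, g, h, j, l, m} = {b, d}
… ∩ ⟦Spanish⟧ = {b, d} ∩ {a, b, c, e, f, g, h, i, j, k} = {b}
So ⟦Spanish lamp which rolled beside l on b⟧ = {b}.

{b}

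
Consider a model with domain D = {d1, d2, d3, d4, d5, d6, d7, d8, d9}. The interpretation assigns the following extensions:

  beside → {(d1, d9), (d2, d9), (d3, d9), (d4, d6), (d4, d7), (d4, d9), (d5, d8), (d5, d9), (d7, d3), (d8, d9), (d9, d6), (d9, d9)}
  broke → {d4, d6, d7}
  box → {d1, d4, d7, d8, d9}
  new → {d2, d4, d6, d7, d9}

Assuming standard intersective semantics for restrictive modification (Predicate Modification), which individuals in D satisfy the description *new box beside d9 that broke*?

⟦beside d9⟧ = {x : ⟨x, d9⟩ ∈ ⟦beside⟧} = {d1, d2, d3, d4, d5, d8, d9}
⟦that broke⟧ = ⟦broke⟧ = {d4, d6, d7}
⟦box⟧ = {d1, d4, d7, d8, d9}
… ∩ ⟦beside d9⟧ = {d1, d4, d7, d8, d9} ∩ {d1, d2, d3, d4, d5, d8, d9} = {d1, d4, d8, d9}
… ∩ ⟦that broke⟧ = {d1, d4, d8, d9} ∩ {d4, d6, d7} = {d4}
… ∩ ⟦new⟧ = {d4} ∩ {d2, d4, d6, d7, d9} = {d4}
So ⟦new box beside d9 that broke⟧ = {d4}.

{d4}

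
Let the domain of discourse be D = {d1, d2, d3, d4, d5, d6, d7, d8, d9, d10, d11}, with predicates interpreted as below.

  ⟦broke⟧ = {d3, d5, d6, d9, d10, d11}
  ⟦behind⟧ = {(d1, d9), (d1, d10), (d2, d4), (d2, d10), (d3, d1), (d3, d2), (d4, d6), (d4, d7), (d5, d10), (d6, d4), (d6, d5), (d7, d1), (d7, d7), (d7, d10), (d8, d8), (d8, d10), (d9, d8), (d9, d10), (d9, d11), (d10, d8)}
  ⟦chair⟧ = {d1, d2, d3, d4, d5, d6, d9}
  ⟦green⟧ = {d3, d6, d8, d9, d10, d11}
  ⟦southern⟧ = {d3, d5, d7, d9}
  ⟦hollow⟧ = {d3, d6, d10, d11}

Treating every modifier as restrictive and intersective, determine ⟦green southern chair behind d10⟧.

⟦behind d10⟧ = {x : ⟨x, d10⟩ ∈ ⟦behind⟧} = {d1, d2, d5, d7, d8, d9}
⟦chair⟧ = {d1, d2, d3, d4, d5, d6, d9}
… ∩ ⟦behind d10⟧ = {d1, d2, d3, d4, d5, d6, d9} ∩ {d1, d2, d5, d7, d8, d9} = {d1, d2, d5, d9}
… ∩ ⟦green⟧ = {d1, d2, d5, d9} ∩ {d3, d6, d8, d9, d10, d11} = {d9}
… ∩ ⟦southern⟧ = {d9} ∩ {d3, d5, d7, d9} = {d9}
So ⟦green southern chair behind d10⟧ = {d9}.

{d9}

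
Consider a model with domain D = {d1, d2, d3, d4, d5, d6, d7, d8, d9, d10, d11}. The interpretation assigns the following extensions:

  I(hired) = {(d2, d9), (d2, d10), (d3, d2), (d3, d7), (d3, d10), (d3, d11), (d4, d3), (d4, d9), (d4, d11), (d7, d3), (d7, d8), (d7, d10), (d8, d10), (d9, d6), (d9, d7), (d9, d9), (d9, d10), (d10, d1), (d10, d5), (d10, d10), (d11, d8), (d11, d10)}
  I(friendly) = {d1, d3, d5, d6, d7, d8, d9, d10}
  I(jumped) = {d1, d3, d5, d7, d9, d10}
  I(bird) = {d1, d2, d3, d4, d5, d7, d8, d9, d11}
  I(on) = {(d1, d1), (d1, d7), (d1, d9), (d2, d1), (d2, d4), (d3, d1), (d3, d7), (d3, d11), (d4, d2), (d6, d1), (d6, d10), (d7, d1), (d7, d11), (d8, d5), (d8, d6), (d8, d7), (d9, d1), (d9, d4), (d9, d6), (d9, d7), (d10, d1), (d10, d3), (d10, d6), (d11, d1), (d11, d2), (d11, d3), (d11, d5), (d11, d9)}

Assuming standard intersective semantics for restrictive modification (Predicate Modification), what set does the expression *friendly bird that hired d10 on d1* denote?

⟦that hired d10⟧ = {x : ⟨x, d10⟩ ∈ ⟦hired⟧} = {d2, d3, d7, d8, d9, d10, d11}
⟦on d1⟧ = {x : ⟨x, d1⟩ ∈ ⟦on⟧} = {d1, d2, d3, d6, d7, d9, d10, d11}
⟦bird⟧ = {d1, d2, d3, d4, d5, d7, d8, d9, d11}
… ∩ ⟦that hired d10⟧ = {d1, d2, d3, d4, d5, d7, d8, d9, d11} ∩ {d2, d3, d7, d8, d9, d10, d11} = {d2, d3, d7, d8, d9, d11}
… ∩ ⟦on d1⟧ = {d2, d3, d7, d8, d9, d11} ∩ {d1, d2, d3, d6, d7, d9, d10, d11} = {d2, d3, d7, d9, d11}
… ∩ ⟦friendly⟧ = {d2, d3, d7, d9, d11} ∩ {d1, d3, d5, d6, d7, d8, d9, d10} = {d3, d7, d9}
So ⟦friendly bird that hired d10 on d1⟧ = {d3, d7, d9}.

{d3, d7, d9}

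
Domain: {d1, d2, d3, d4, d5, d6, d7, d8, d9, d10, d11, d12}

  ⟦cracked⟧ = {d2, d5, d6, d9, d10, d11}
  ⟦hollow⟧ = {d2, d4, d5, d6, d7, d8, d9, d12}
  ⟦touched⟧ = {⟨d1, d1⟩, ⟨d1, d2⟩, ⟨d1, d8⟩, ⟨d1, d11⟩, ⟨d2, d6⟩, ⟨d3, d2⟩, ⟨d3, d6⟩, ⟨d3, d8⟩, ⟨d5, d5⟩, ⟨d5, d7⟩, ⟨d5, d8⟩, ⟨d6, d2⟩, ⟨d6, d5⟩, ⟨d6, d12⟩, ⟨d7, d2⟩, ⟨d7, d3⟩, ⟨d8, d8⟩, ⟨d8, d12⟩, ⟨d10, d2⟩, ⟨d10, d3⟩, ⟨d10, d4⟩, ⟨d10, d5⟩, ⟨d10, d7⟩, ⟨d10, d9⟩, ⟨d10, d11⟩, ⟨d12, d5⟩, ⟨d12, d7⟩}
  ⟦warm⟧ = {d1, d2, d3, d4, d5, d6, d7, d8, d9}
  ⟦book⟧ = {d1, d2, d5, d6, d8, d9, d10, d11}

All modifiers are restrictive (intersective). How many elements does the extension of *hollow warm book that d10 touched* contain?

⟦that d10 touched⟧ = {x : ⟨d10, x⟩ ∈ ⟦touched⟧} = {d2, d3, d4, d5, d7, d9, d11}
⟦book⟧ = {d1, d2, d5, d6, d8, d9, d10, d11}
… ∩ ⟦that d10 touched⟧ = {d1, d2, d5, d6, d8, d9, d10, d11} ∩ {d2, d3, d4, d5, d7, d9, d11} = {d2, d5, d9, d11}
… ∩ ⟦hollow⟧ = {d2, d5, d9, d11} ∩ {d2, d4, d5, d6, d7, d8, d9, d12} = {d2, d5, d9}
… ∩ ⟦warm⟧ = {d2, d5, d9} ∩ {d1, d2, d3, d4, d5, d6, d7, d8, d9} = {d2, d5, d9}
⟦hollow warm book that d10 touched⟧ = {d2, d5, d9}, so the cardinality is 3.

3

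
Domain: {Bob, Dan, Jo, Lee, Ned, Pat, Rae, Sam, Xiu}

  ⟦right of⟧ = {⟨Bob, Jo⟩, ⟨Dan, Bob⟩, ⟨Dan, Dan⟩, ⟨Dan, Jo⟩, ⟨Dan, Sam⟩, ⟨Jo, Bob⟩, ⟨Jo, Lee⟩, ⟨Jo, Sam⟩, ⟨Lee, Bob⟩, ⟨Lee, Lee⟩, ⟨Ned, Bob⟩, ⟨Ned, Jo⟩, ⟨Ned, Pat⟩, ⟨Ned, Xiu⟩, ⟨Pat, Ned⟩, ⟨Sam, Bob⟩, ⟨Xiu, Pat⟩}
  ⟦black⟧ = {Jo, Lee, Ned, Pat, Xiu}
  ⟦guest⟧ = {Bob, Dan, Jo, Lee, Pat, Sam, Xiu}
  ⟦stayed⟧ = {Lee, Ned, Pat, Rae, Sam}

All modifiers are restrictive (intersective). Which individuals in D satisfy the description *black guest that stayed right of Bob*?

⟦that stayed⟧ = ⟦stayed⟧ = {Lee, Ned, Pat, Rae, Sam}
⟦right of Bob⟧ = {x : ⟨x, Bob⟩ ∈ ⟦right of⟧} = {Dan, Jo, Lee, Ned, Sam}
⟦guest⟧ = {Bob, Dan, Jo, Lee, Pat, Sam, Xiu}
… ∩ ⟦that stayed⟧ = {Bob, Dan, Jo, Lee, Pat, Sam, Xiu} ∩ {Lee, Ned, Pat, Rae, Sam} = {Lee, Pat, Sam}
… ∩ ⟦right of Bob⟧ = {Lee, Pat, Sam} ∩ {Dan, Jo, Lee, Ned, Sam} = {Lee, Sam}
… ∩ ⟦black⟧ = {Lee, Sam} ∩ {Jo, Lee, Ned, Pat, Xiu} = {Lee}
So ⟦black guest that stayed right of Bob⟧ = {Lee}.

{Lee}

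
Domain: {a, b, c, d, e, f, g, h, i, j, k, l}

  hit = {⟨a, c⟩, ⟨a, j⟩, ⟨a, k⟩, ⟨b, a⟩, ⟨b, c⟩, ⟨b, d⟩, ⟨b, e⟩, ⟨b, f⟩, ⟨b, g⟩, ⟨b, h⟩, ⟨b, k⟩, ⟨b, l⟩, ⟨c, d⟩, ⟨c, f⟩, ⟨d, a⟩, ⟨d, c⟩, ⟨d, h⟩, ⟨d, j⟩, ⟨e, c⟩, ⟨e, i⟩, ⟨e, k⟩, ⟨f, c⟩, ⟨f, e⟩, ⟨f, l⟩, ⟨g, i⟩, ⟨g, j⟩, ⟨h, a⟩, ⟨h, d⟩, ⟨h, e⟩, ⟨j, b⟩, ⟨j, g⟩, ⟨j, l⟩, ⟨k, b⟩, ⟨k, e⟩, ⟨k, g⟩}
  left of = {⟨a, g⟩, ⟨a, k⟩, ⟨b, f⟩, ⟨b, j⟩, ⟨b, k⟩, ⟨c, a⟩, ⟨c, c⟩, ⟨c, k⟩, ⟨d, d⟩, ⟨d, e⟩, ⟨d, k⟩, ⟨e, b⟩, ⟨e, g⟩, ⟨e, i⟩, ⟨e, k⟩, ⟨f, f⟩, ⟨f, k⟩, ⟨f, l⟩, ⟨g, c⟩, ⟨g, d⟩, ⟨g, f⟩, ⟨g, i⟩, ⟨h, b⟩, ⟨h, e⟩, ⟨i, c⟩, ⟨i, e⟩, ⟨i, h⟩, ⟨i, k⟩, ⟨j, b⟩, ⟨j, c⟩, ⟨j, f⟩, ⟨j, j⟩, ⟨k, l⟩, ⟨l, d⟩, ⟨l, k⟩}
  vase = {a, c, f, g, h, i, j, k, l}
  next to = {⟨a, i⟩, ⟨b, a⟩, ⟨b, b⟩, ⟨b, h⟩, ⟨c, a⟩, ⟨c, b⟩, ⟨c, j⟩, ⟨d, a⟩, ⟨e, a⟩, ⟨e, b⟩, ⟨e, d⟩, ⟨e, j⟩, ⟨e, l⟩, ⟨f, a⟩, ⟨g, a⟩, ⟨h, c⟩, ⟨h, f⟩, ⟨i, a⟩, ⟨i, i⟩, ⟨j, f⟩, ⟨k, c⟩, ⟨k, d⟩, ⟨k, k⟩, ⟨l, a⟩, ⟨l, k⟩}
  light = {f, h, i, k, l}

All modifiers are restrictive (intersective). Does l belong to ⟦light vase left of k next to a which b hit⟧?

yes

⟦left of k⟧ = {x : ⟨x, k⟩ ∈ ⟦left of⟧} = {a, b, c, d, e, f, i, l}
⟦next to a⟧ = {x : ⟨x, a⟩ ∈ ⟦next to⟧} = {b, c, d, e, f, g, i, l}
⟦which b hit⟧ = {x : ⟨b, x⟩ ∈ ⟦hit⟧} = {a, c, d, e, f, g, h, k, l}
⟦vase⟧ = {a, c, f, g, h, i, j, k, l}
… ∩ ⟦left of k⟧ = {a, c, f, g, h, i, j, k, l} ∩ {a, b, c, d, e, f, i, l} = {a, c, f, i, l}
… ∩ ⟦next to a⟧ = {a, c, f, i, l} ∩ {b, c, d, e, f, g, i, l} = {c, f, i, l}
… ∩ ⟦which b hit⟧ = {c, f, i, l} ∩ {a, c, d, e, f, g, h, k, l} = {c, f, l}
… ∩ ⟦light⟧ = {c, f, l} ∩ {f, h, i, k, l} = {f, l}
⟦light vase left of k next to a which b hit⟧ = {f, l}; l ∈ this set.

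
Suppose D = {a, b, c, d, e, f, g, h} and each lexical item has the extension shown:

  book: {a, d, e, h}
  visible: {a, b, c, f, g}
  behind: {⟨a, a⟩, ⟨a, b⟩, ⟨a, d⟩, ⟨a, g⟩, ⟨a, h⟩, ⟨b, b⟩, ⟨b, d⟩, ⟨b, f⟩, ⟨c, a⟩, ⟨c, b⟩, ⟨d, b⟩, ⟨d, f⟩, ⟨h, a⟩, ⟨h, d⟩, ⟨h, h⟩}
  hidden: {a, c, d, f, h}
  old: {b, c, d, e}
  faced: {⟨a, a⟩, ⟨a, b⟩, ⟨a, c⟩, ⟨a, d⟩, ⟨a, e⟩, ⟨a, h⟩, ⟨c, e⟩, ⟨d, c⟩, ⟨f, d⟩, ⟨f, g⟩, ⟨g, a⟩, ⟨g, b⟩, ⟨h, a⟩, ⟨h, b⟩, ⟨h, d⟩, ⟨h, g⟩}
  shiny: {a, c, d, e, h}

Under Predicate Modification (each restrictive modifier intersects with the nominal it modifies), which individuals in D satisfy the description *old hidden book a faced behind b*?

{d}

⟦a faced⟧ = {x : ⟨a, x⟩ ∈ ⟦faced⟧} = {a, b, c, d, e, h}
⟦behind b⟧ = {x : ⟨x, b⟩ ∈ ⟦behind⟧} = {a, b, c, d}
⟦book⟧ = {a, d, e, h}
… ∩ ⟦a faced⟧ = {a, d, e, h} ∩ {a, b, c, d, e, h} = {a, d, e, h}
… ∩ ⟦behind b⟧ = {a, d, e, h} ∩ {a, b, c, d} = {a, d}
… ∩ ⟦old⟧ = {a, d} ∩ {b, c, d, e} = {d}
… ∩ ⟦hidden⟧ = {d} ∩ {a, c, d, f, h} = {d}
So ⟦old hidden book a faced behind b⟧ = {d}.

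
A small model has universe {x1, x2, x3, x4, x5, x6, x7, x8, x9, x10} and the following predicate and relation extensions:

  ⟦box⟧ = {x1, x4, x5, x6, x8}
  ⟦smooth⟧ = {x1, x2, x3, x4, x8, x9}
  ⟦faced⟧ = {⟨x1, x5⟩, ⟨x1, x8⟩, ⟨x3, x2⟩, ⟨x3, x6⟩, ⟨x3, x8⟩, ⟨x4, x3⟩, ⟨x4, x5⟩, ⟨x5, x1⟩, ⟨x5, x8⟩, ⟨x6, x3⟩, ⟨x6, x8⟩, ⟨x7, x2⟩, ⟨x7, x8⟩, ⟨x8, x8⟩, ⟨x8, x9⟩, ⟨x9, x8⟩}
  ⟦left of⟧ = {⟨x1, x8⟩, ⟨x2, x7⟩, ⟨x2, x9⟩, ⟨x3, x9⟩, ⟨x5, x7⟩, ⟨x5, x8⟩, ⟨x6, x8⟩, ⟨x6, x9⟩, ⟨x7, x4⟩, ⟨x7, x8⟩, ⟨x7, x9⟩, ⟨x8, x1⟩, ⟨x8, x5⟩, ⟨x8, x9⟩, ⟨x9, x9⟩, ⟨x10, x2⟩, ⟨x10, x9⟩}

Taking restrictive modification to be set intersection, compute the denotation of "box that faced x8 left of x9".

{x6, x8}

⟦that faced x8⟧ = {x : ⟨x, x8⟩ ∈ ⟦faced⟧} = {x1, x3, x5, x6, x7, x8, x9}
⟦left of x9⟧ = {x : ⟨x, x9⟩ ∈ ⟦left of⟧} = {x2, x3, x6, x7, x8, x9, x10}
⟦box⟧ = {x1, x4, x5, x6, x8}
… ∩ ⟦that faced x8⟧ = {x1, x4, x5, x6, x8} ∩ {x1, x3, x5, x6, x7, x8, x9} = {x1, x5, x6, x8}
… ∩ ⟦left of x9⟧ = {x1, x5, x6, x8} ∩ {x2, x3, x6, x7, x8, x9, x10} = {x6, x8}
So ⟦box that faced x8 left of x9⟧ = {x6, x8}.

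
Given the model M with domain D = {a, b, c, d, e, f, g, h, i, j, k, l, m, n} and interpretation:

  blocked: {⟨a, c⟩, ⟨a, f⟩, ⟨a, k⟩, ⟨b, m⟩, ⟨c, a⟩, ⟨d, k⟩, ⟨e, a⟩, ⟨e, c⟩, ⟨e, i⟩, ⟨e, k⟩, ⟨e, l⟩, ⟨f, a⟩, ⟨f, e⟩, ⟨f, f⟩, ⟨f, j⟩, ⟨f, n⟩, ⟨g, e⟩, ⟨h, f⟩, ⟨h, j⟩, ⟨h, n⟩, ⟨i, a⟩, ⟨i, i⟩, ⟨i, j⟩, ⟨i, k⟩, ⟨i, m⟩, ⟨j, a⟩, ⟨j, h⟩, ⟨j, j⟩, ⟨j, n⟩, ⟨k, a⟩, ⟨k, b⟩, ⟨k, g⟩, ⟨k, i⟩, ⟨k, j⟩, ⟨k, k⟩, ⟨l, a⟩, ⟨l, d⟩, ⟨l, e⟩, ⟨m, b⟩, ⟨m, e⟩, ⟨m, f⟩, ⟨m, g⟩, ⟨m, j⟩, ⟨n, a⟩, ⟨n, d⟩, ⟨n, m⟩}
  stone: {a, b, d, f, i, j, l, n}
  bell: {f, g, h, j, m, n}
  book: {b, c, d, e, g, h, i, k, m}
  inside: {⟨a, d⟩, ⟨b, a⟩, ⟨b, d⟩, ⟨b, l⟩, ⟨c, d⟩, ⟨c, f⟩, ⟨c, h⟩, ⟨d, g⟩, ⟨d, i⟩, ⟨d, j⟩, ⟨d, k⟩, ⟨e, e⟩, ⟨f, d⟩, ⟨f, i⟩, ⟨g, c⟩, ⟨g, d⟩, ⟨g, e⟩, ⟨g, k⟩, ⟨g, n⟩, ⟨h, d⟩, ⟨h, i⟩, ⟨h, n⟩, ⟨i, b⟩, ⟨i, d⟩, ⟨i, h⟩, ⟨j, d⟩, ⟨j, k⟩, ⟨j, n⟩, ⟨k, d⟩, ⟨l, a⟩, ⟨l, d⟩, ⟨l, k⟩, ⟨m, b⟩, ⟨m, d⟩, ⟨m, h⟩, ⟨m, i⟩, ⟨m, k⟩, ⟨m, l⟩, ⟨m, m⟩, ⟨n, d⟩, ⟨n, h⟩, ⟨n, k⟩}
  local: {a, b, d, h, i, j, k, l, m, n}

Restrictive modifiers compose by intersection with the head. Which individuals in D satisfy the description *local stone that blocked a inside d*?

{i, j, l, n}

⟦that blocked a⟧ = {x : ⟨x, a⟩ ∈ ⟦blocked⟧} = {c, e, f, i, j, k, l, n}
⟦inside d⟧ = {x : ⟨x, d⟩ ∈ ⟦inside⟧} = {a, b, c, f, g, h, i, j, k, l, m, n}
⟦stone⟧ = {a, b, d, f, i, j, l, n}
… ∩ ⟦that blocked a⟧ = {a, b, d, f, i, j, l, n} ∩ {c, e, f, i, j, k, l, n} = {f, i, j, l, n}
… ∩ ⟦inside d⟧ = {f, i, j, l, n} ∩ {a, b, c, f, g, h, i, j, k, l, m, n} = {f, i, j, l, n}
… ∩ ⟦local⟧ = {f, i, j, l, n} ∩ {a, b, d, h, i, j, k, l, m, n} = {i, j, l, n}
So ⟦local stone that blocked a inside d⟧ = {i, j, l, n}.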